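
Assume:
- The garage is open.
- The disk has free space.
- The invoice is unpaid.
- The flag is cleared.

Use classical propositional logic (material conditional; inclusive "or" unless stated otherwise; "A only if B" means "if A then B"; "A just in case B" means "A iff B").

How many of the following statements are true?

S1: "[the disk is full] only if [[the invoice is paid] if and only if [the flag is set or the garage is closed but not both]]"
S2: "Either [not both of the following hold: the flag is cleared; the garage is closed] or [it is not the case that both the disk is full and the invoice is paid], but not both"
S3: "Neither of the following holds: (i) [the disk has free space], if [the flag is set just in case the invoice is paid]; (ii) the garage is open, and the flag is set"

Let L = "the disk is full" (False), G = "the invoice is paid" (False), K = "the flag is set" (False), S = "the garage is closed" (False).

S1: Formalization: L -> (G iff (K xor S))

K xor S = False xor False = False
G iff (K xor S) = False iff False = True
L -> (G iff (K xor S)) = False -> True = True
Thus S1 is true.

S2: This is (not K nand S) xor (L nand G).

not K = not False = True
not K nand S = True nand False = True
L nand G = False nand False = True
(not K nand S) xor (L nand G) = True xor True = False
So S2 is false.

S3: In symbols: ((K iff G) -> not L) nor (not S and K)

K iff G = False iff False = True
not L = not False = True
(K iff G) -> not L = True -> True = True
not S = not False = True
not S and K = True and False = False
((K iff G) -> not L) nor (not S and K) = True nor False = False
So S3 is false.

Count: 1.

1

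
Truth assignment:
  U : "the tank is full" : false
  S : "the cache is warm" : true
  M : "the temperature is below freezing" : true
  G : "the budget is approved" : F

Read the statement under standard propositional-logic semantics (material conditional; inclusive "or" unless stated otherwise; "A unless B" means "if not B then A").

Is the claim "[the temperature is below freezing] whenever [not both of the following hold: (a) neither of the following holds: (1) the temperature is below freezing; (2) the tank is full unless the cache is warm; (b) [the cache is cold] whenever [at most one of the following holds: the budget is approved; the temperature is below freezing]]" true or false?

Parsed as ((M nor (U | S)) nand ((G nand M) -> ~S)) -> M

U | S = F | T = T
M nor (U | S) = T nor T = F
G nand M = F nand T = T
~S = ~T = F
(G nand M) -> ~S = T -> F = F
(M nor (U | S)) nand ((G nand M) -> ~S) = F nand F = T
((M nor (U | S)) nand ((G nand M) -> ~S)) -> M = T -> T = T

true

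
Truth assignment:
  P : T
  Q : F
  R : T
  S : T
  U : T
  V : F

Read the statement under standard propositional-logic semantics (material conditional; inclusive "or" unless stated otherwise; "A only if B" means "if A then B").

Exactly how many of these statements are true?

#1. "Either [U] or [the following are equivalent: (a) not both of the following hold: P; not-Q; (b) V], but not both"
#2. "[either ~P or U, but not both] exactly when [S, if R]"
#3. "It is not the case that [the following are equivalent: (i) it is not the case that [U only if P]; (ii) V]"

1

#1: This is U xor ((P nand ~Q) <-> V).

~Q = ~F = T
P nand ~Q = T nand T = F
(P nand ~Q) <-> V = F <-> F = T
U xor ((P nand ~Q) <-> V) = T xor T = F
So #1 is false.

#2: Formalization: (~P xor U) <-> (R -> S)

~P = ~T = F
~P xor U = F xor T = T
R -> S = T -> T = T
(~P xor U) <-> (R -> S) = T <-> T = T
So #2 is true.

#3: This is ~(~(U -> P) <-> V).

U -> P = T -> T = T
~(U -> P) = ~T = F
~(U -> P) <-> V = F <-> F = T
~(~(U -> P) <-> V) = ~T = F
So #3 is false.

Count: 1.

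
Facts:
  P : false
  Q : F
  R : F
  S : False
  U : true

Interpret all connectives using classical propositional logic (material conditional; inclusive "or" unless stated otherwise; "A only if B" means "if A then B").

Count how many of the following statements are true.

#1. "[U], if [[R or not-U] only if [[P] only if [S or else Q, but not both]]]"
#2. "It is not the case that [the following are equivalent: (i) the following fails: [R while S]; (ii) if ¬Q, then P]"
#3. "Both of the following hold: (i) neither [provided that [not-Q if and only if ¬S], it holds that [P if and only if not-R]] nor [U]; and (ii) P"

2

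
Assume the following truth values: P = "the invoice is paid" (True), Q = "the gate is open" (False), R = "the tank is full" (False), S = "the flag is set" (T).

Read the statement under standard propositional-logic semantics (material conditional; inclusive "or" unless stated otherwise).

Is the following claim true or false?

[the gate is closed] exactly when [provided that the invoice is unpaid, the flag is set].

True.

This is ~Q <-> (~P -> S).

~Q = ~F = T
~P = ~T = F
~P -> S = F -> T = T
~Q <-> (~P -> S) = T <-> T = T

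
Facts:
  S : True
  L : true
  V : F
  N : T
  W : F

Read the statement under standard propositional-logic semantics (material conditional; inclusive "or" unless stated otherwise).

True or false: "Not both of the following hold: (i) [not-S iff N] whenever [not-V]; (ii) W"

Formalization: (~V -> (~S <-> N)) nand W

~V = ~F = T
~S = ~T = F
~S <-> N = F <-> T = F
~V -> (~S <-> N) = T -> F = F
(~V -> (~S <-> N)) nand W = F nand F = T

The statement is true.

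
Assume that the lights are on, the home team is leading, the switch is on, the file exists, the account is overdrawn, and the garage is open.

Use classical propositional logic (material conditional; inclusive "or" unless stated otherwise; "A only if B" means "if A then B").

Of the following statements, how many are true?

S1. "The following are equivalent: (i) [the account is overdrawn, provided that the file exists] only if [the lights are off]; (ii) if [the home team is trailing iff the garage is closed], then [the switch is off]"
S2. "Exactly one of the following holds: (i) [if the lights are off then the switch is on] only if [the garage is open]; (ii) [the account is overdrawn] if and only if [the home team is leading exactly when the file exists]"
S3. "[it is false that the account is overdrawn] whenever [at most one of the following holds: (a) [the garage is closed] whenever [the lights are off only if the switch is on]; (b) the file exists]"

Let S = "the file exists" (T), U = "the account is overdrawn" (T), P = "the lights are on" (T), Q = "the home team is leading" (T), V = "the garage is closed" (F), R = "the switch is on" (T).

S1: Parsed as ((S -> U) -> ~P) <-> ((~Q <-> V) -> ~R)

S -> U = T -> T = T
~P = ~T = F
(S -> U) -> ~P = T -> F = F
~Q = ~T = F
~Q <-> V = F <-> F = T
~R = ~T = F
(~Q <-> V) -> ~R = T -> F = F
((S -> U) -> ~P) <-> ((~Q <-> V) -> ~R) = F <-> F = T
Hence S1 is true.

S2: Parsed as ((~P -> R) -> ~V) xor (U <-> (Q <-> S))

~P = ~T = F
~P -> R = F -> T = T
~V = ~F = T
(~P -> R) -> ~V = T -> T = T
Q <-> S = T <-> T = T
U <-> (Q <-> S) = T <-> T = T
((~P -> R) -> ~V) xor (U <-> (Q <-> S)) = T xor T = F
So S2 is false.

S3: Parsed as (((~P -> R) -> V) nand S) -> ~U

~P = ~T = F
~P -> R = F -> T = T
(~P -> R) -> V = T -> F = F
((~P -> R) -> V) nand S = F nand T = T
~U = ~T = F
(((~P -> R) -> V) nand S) -> ~U = T -> F = F
So S3 is false.

Count: 1.

1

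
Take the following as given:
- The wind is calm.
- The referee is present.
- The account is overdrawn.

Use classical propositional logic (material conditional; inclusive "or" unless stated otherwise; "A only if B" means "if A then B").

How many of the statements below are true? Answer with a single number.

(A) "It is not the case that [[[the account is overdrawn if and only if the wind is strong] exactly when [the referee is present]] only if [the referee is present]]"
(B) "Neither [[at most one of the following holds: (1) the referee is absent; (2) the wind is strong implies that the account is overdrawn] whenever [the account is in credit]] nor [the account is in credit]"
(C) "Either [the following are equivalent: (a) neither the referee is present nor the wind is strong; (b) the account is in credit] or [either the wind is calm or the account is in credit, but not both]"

1

Let R = "the account is overdrawn" (T), P = "the wind is strong" (F), Q = "the referee is present" (T).

(A): Parsed as ¬(((R ↔ P) ↔ Q) → Q)

R ↔ P = T ↔ F = F
(R ↔ P) ↔ Q = F ↔ T = F
((R ↔ P) ↔ Q) → Q = F → T = T
¬(((R ↔ P) ↔ Q) → Q) = ¬T = F
Hence (A) is false.

(B): This is (¬R → (¬Q ↑ (P → R))) ↓ ¬R.

¬R = ¬T = F
¬Q = ¬T = F
P → R = F → T = T
¬Q ↑ (P → R) = F ↑ T = T
¬R → (¬Q ↑ (P → R)) = F → T = T
¬R = ¬T = F
(¬R → (¬Q ↑ (P → R))) ↓ ¬R = T ↓ F = F
Thus (B) is false.

(C): Parsed as ((Q ↓ P) ↔ ¬R) ∨ (¬P ⊕ ¬R)

Q ↓ P = T ↓ F = F
¬R = ¬T = F
(Q ↓ P) ↔ ¬R = F ↔ F = T
¬P = ¬F = T
¬R = ¬T = F
¬P ⊕ ¬R = T ⊕ F = T
((Q ↓ P) ↔ ¬R) ∨ (¬P ⊕ ¬R) = T ∨ T = T
So (C) is true.

True statements: 1 ((C)).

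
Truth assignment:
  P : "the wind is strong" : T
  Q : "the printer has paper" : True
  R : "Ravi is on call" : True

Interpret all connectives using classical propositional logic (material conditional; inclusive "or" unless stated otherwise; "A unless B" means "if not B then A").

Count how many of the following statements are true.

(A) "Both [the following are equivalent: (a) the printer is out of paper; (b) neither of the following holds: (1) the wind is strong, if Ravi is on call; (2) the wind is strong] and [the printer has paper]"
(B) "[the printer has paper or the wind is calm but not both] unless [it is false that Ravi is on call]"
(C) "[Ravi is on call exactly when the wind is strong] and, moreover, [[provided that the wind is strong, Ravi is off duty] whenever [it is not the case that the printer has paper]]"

3

(A): This is (¬Q ↔ ((R → P) ↓ P)) ∧ Q.

¬Q = ¬T = F
R → P = T → T = T
(R → P) ↓ P = T ↓ T = F
¬Q ↔ ((R → P) ↓ P) = F ↔ F = T
(¬Q ↔ ((R → P) ↓ P)) ∧ Q = T ∧ T = T
Hence (A) is true.

(B): This is (Q ⊕ ¬P) ∨ ¬R.

¬P = ¬T = F
Q ⊕ ¬P = T ⊕ F = T
¬R = ¬T = F
(Q ⊕ ¬P) ∨ ¬R = T ∨ F = T
Hence (B) is true.

(C): Parsed as (R ↔ P) ∧ (¬Q → (P → ¬R))

R ↔ P = T ↔ T = T
¬Q = ¬T = F
¬R = ¬T = F
P → ¬R = T → F = F
¬Q → (P → ¬R) = F → F = T
(R ↔ P) ∧ (¬Q → (P → ¬R)) = T ∧ T = T
So (C) is true.

Count: 3.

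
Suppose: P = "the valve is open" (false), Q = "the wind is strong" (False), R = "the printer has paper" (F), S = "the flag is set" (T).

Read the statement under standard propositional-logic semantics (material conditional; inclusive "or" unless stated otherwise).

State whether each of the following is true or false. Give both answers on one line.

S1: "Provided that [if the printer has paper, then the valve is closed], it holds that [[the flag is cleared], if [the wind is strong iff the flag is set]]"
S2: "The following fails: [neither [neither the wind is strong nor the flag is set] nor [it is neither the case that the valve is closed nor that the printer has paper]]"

S1 true; S2 false

S1: Formalization: (R -> not P) -> ((Q iff S) -> not S)

not P = not False = True
R -> not P = False -> True = True
Q iff S = False iff True = False
not S = not True = False
(Q iff S) -> not S = False -> False = True
(R -> not P) -> ((Q iff S) -> not S) = True -> True = True
Thus S1 is true.

S2: In symbols: not ((Q nor S) nor (not P nor R))

Q nor S = False nor True = False
not P = not False = True
not P nor R = True nor False = False
(Q nor S) nor (not P nor R) = False nor False = True
not ((Q nor S) nor (not P nor R)) = not True = False
So S2 is false.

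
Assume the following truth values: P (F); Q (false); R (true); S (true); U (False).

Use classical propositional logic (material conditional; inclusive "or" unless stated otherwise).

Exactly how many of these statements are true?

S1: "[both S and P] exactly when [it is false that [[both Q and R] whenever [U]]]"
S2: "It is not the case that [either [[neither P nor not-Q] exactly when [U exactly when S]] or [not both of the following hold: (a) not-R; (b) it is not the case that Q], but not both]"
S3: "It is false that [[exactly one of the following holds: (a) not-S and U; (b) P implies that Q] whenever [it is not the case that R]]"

2

S1: In symbols: (S ∧ P) ↔ ¬(U → (Q ∧ R))

S ∧ P = T ∧ F = F
Q ∧ R = F ∧ T = F
U → (Q ∧ R) = F → F = T
¬(U → (Q ∧ R)) = ¬T = F
(S ∧ P) ↔ ¬(U → (Q ∧ R)) = F ↔ F = T
Thus S1 is true.

S2: Formalization: ¬(((P ↓ ¬Q) ↔ (U ↔ S)) ⊕ (¬R ↑ ¬Q))

¬Q = ¬F = T
P ↓ ¬Q = F ↓ T = F
U ↔ S = F ↔ T = F
(P ↓ ¬Q) ↔ (U ↔ S) = F ↔ F = T
¬R = ¬T = F
¬Q = ¬F = T
¬R ↑ ¬Q = F ↑ T = T
((P ↓ ¬Q) ↔ (U ↔ S)) ⊕ (¬R ↑ ¬Q) = T ⊕ T = F
¬(((P ↓ ¬Q) ↔ (U ↔ S)) ⊕ (¬R ↑ ¬Q)) = ¬F = T
Thus S2 is true.

S3: This is ¬(¬R → ((¬S ∧ U) ⊕ (P → Q))).

¬R = ¬T = F
¬S = ¬T = F
¬S ∧ U = F ∧ F = F
P → Q = F → F = T
(¬S ∧ U) ⊕ (P → Q) = F ⊕ T = T
¬R → ((¬S ∧ U) ⊕ (P → Q)) = F → T = T
¬(¬R → ((¬S ∧ U) ⊕ (P → Q))) = ¬T = F
Thus S3 is false.

2 of the 3 statements are true.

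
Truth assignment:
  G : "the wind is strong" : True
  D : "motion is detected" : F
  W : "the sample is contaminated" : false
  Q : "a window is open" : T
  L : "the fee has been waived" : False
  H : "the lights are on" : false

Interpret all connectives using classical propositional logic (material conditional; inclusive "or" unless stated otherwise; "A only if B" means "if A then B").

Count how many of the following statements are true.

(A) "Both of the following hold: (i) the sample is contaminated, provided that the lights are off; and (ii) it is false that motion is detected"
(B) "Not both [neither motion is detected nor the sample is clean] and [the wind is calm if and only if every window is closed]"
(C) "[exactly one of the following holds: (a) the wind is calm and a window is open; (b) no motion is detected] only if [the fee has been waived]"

1

(A): In symbols: (~H -> W) & ~D

~H = ~F = T
~H -> W = T -> F = F
~D = ~F = T
(~H -> W) & ~D = F & T = F
So (A) is false.

(B): Parsed as (D nor ~W) nand (~G <-> ~Q)

~W = ~F = T
D nor ~W = F nor T = F
~G = ~T = F
~Q = ~T = F
~G <-> ~Q = F <-> F = T
(D nor ~W) nand (~G <-> ~Q) = F nand T = T
Thus (B) is true.

(C): This is ((~G & Q) xor ~D) -> L.

~G = ~T = F
~G & Q = F & T = F
~D = ~F = T
(~G & Q) xor ~D = F xor T = T
((~G & Q) xor ~D) -> L = T -> F = F
Hence (C) is false.

1 of the 3 statements is true ((B)).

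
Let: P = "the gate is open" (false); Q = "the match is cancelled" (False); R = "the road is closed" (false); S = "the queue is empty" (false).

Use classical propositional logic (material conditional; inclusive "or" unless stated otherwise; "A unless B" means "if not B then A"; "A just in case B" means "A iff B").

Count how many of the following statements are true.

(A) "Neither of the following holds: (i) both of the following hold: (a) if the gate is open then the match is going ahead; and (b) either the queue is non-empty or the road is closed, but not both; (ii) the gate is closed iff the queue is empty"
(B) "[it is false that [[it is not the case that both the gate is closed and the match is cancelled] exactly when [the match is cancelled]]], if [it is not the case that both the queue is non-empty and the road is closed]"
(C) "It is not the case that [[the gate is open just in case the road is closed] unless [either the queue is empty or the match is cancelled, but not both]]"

1

(A): Formalization: ((P -> not Q) and (not S xor R)) nor (not P iff S)

not Q = not False = True
P -> not Q = False -> True = True
not S = not False = True
not S xor R = True xor False = True
(P -> not Q) and (not S xor R) = True and True = True
not P = not False = True
not P iff S = True iff False = False
((P -> not Q) and (not S xor R)) nor (not P iff S) = True nor False = False
Thus (A) is false.

(B): Parsed as (not S nand R) -> not ((not P nand Q) iff Q)

not S = not False = True
not S nand R = True nand False = True
not P = not False = True
not P nand Q = True nand False = True
(not P nand Q) iff Q = True iff False = False
not ((not P nand Q) iff Q) = not False = True
(not S nand R) -> not ((not P nand Q) iff Q) = True -> True = True
Thus (B) is true.

(C): Formalization: not ((P iff R) or (S xor Q))

P iff R = False iff False = True
S xor Q = False xor False = False
(P iff R) or (S xor Q) = True or False = True
not ((P iff R) or (S xor Q)) = not True = False
So (C) is false.

True statements: 1.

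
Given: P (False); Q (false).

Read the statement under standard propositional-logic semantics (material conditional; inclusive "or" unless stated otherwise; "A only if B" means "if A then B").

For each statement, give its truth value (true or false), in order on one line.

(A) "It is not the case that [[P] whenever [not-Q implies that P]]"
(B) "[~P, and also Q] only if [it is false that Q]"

(A): Parsed as not ((not Q -> P) -> P)

not Q = not False = True
not Q -> P = True -> False = False
(not Q -> P) -> P = False -> False = True
not ((not Q -> P) -> P) = not True = False
Hence (A) is false.

(B): In symbols: (not P and Q) -> not Q

not P = not False = True
not P and Q = True and False = False
not Q = not False = True
(not P and Q) -> not Q = False -> True = True
So (B) is true.

(A) False, (B) True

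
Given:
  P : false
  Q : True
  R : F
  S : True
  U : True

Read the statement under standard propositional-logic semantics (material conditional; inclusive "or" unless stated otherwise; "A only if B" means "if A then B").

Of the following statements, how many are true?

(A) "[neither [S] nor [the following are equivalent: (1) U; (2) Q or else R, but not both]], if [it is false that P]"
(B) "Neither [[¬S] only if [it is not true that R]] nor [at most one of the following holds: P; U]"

0

(A): Formalization: ~P -> (S nor (U <-> (Q xor R)))

~P = ~F = T
Q xor R = T xor F = T
U <-> (Q xor R) = T <-> T = T
S nor (U <-> (Q xor R)) = T nor T = F
~P -> (S nor (U <-> (Q xor R))) = T -> F = F
Thus (A) is false.

(B): Parsed as (~S -> ~R) nor (P nand U)

~S = ~T = F
~R = ~F = T
~S -> ~R = F -> T = T
P nand U = F nand T = T
(~S -> ~R) nor (P nand U) = T nor T = F
So (B) is false.

True statements: 0 (none).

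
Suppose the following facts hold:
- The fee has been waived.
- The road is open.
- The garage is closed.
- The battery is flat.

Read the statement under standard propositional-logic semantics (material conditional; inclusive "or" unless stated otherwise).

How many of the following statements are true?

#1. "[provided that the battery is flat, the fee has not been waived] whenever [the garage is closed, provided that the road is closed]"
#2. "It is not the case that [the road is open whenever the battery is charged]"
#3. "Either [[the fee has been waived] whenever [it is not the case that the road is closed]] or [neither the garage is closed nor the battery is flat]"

Let Q = "the road is closed" (F), R = "the garage is closed" (T), S = "the battery is charged" (F), P = "the fee has been waived" (T).

#1: Parsed as (Q → R) → (¬S → ¬P)

Q → R = F → T = T
¬S = ¬F = T
¬P = ¬T = F
¬S → ¬P = T → F = F
(Q → R) → (¬S → ¬P) = T → F = F
Thus #1 is false.

#2: Formalization: ¬(S → ¬Q)

¬Q = ¬F = T
S → ¬Q = F → T = T
¬(S → ¬Q) = ¬T = F
Thus #2 is false.

#3: This is (¬Q → P) ∨ (R ↓ ¬S).

¬Q = ¬F = T
¬Q → P = T → T = T
¬S = ¬F = T
R ↓ ¬S = T ↓ T = F
(¬Q → P) ∨ (R ↓ ¬S) = T ∨ F = T
So #3 is true.

Count: 1.

1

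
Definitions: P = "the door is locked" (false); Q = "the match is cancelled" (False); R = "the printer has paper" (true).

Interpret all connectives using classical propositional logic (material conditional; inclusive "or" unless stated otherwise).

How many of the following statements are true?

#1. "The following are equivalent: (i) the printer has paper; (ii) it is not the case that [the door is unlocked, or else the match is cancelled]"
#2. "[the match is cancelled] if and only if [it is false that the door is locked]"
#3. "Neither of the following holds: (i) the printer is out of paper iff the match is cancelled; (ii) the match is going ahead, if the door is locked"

0

#1: This is R <-> ~(~P | Q).

~P = ~F = T
~P | Q = T | F = T
~(~P | Q) = ~T = F
R <-> ~(~P | Q) = T <-> F = F
Hence #1 is false.

#2: Formalization: Q <-> ~P

~P = ~F = T
Q <-> ~P = F <-> T = F
So #2 is false.

#3: In symbols: (~R <-> Q) nor (P -> ~Q)

~R = ~T = F
~R <-> Q = F <-> F = T
~Q = ~F = T
P -> ~Q = F -> T = T
(~R <-> Q) nor (P -> ~Q) = T nor T = F
So #3 is false.

0 of the 3 statements are true (none).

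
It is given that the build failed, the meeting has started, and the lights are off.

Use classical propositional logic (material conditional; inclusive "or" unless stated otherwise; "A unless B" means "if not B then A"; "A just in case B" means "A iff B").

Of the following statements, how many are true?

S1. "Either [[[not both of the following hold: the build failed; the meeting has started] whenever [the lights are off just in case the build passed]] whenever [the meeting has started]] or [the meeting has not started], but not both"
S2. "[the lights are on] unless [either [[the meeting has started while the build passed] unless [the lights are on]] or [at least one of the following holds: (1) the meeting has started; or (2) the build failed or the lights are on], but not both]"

Let Q = "the meeting has started" (True), R = "the lights are on" (False), P = "the build passed" (False).

S1: Parsed as (Q -> ((not R iff P) -> (not P nand Q))) xor not Q

not R = not False = True
not R iff P = True iff False = False
not P = not False = True
not P nand Q = True nand True = False
(not R iff P) -> (not P nand Q) = False -> False = True
Q -> ((not R iff P) -> (not P nand Q)) = True -> True = True
not Q = not True = False
(Q -> ((not R iff P) -> (not P nand Q))) xor not Q = True xor False = True
Hence S1 is true.

S2: This is R or (((Q and P) or R) xor (Q or (not P or R))).

Q and P = True and False = False
(Q and P) or R = False or False = False
not P = not False = True
not P or R = True or False = True
Q or (not P or R) = True or True = True
((Q and P) or R) xor (Q or (not P or R)) = False xor True = True
R or (((Q and P) or R) xor (Q or (not P or R))) = False or True = True
Hence S2 is true.

2 of the 2 statements are true (S1, S2).

2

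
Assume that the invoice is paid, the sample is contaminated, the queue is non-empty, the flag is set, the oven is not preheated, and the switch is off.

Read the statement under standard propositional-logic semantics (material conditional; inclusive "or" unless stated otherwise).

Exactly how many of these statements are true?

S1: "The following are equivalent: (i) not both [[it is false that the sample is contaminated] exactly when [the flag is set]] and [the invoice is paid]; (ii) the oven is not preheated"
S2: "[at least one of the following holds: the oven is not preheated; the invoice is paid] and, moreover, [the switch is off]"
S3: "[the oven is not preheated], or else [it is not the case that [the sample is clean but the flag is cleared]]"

Let H = "the sample is contaminated" (T), Q = "the flag is set" (T), M = "the invoice is paid" (T), V = "the oven is preheated" (F), S = "the switch is on" (F).

S1: Formalization: ((¬H ↔ Q) ↑ M) ↔ ¬V

¬H = ¬T = F
¬H ↔ Q = F ↔ T = F
(¬H ↔ Q) ↑ M = F ↑ T = T
¬V = ¬F = T
((¬H ↔ Q) ↑ M) ↔ ¬V = T ↔ T = T
Thus S1 is true.

S2: In symbols: (¬V ∨ M) ∧ ¬S

¬V = ¬F = T
¬V ∨ M = T ∨ T = T
¬S = ¬F = T
(¬V ∨ M) ∧ ¬S = T ∧ T = T
So S2 is true.

S3: This is ¬V ∨ ¬(¬H ∧ ¬Q).

¬V = ¬F = T
¬H = ¬T = F
¬Q = ¬T = F
¬H ∧ ¬Q = F ∧ F = F
¬(¬H ∧ ¬Q) = ¬F = T
¬V ∨ ¬(¬H ∧ ¬Q) = T ∨ T = T
Thus S3 is true.

3 of the 3 statements are true.

3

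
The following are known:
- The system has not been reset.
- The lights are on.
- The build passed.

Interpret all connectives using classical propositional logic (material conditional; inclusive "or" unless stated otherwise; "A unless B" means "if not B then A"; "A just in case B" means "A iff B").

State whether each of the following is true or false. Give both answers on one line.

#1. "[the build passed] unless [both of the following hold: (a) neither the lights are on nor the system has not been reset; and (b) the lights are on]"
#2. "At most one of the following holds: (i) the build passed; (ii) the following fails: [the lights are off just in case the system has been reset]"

#1 true, #2 true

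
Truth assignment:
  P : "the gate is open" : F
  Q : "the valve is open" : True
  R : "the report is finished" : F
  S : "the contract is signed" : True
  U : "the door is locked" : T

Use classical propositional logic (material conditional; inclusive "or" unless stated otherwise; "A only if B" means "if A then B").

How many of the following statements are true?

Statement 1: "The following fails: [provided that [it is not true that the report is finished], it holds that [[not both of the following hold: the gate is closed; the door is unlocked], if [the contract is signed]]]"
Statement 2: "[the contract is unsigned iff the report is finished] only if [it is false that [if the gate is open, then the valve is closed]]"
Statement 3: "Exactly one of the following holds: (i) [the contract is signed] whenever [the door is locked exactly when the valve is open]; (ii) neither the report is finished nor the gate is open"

Statement 1: Formalization: not (not R -> (S -> (not P nand not U)))

not R = not False = True
not P = not False = True
not U = not True = False
not P nand not U = True nand False = True
S -> (not P nand not U) = True -> True = True
not R -> (S -> (not P nand not U)) = True -> True = True
not (not R -> (S -> (not P nand not U))) = not True = False
Thus Statement 1 is false.

Statement 2: Parsed as (not S iff R) -> not (P -> not Q)

not S = not True = False
not S iff R = False iff False = True
not Q = not True = False
P -> not Q = False -> False = True
not (P -> not Q) = not True = False
(not S iff R) -> not (P -> not Q) = True -> False = False
Hence Statement 2 is false.

Statement 3: In symbols: ((U iff Q) -> S) xor (R nor P)

U iff Q = True iff True = True
(U iff Q) -> S = True -> True = True
R nor P = False nor False = True
((U iff Q) -> S) xor (R nor P) = True xor True = False
Hence Statement 3 is false.

0 of the 3 statements are true (none).

0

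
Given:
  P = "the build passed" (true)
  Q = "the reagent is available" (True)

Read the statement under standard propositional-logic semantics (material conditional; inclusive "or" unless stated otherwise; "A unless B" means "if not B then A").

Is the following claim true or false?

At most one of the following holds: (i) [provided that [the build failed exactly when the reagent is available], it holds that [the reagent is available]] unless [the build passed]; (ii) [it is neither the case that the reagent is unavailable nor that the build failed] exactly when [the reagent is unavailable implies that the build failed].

False.

Parsed as (((¬P ↔ Q) → Q) ∨ P) ↑ ((¬Q ↓ ¬P) ↔ (¬Q → ¬P))

¬P = ¬T = F
¬P ↔ Q = F ↔ T = F
(¬P ↔ Q) → Q = F → T = T
((¬P ↔ Q) → Q) ∨ P = T ∨ T = T
¬Q = ¬T = F
¬P = ¬T = F
¬Q ↓ ¬P = F ↓ F = T
¬Q = ¬T = F
¬P = ¬T = F
¬Q → ¬P = F → F = T
(¬Q ↓ ¬P) ↔ (¬Q → ¬P) = T ↔ T = T
(((¬P ↔ Q) → Q) ∨ P) ↑ ((¬Q ↓ ¬P) ↔ (¬Q → ¬P)) = T ↑ T = F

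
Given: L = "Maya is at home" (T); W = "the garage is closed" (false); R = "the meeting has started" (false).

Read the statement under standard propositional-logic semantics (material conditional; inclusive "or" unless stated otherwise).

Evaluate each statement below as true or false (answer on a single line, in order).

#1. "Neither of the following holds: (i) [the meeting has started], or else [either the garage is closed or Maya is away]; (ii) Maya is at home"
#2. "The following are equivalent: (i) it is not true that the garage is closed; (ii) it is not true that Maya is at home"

#1 false / #2 false

#1: This is (R or (W or not L)) nor L.

not L = not True = False
W or not L = False or False = False
R or (W or not L) = False or False = False
(R or (W or not L)) nor L = False nor True = False
Hence #1 is false.

#2: This is not W iff not L.

not W = not False = True
not L = not True = False
not W iff not L = True iff False = False
So #2 is false.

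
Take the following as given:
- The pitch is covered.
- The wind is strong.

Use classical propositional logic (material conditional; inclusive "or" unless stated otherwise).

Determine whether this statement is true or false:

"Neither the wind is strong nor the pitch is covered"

False.

Let M = "the wind is strong" (True), Q = "the pitch is covered" (True).
Formalization: M nor Q

M nor Q = True nor True = False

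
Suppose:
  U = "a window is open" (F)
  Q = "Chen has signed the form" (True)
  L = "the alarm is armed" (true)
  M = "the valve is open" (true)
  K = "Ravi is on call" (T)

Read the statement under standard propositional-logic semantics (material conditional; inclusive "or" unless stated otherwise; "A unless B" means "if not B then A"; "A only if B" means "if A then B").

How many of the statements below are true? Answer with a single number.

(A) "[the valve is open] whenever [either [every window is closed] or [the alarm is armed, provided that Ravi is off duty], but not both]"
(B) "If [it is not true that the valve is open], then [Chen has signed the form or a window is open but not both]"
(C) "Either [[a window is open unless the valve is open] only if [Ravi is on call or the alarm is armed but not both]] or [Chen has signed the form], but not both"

3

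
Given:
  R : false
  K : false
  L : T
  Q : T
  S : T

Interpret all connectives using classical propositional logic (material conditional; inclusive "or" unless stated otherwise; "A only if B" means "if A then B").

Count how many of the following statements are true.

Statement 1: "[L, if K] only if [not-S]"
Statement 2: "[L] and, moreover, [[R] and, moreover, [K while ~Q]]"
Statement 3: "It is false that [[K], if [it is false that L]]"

0

Statement 1: This is (K → L) → ¬S.

K → L = F → T = T
¬S = ¬T = F
(K → L) → ¬S = T → F = F
Hence Statement 1 is false.

Statement 2: Parsed as L ∧ (R ∧ (K ∧ ¬Q))

¬Q = ¬T = F
K ∧ ¬Q = F ∧ F = F
R ∧ (K ∧ ¬Q) = F ∧ F = F
L ∧ (R ∧ (K ∧ ¬Q)) = T ∧ F = F
So Statement 2 is false.

Statement 3: Parsed as ¬(¬L → K)

¬L = ¬T = F
¬L → K = F → F = T
¬(¬L → K) = ¬T = F
So Statement 3 is false.

Count: 0.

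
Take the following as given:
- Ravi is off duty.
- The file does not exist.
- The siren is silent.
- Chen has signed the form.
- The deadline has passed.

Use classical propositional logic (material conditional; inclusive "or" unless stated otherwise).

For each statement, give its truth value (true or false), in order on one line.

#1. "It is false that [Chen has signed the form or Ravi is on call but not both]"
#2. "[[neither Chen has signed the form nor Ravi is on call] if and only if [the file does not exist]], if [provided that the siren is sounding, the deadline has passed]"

#1 False, #2 False

Let W = "Chen has signed the form" (T), Q = "Ravi is on call" (F), G = "the siren is sounding" (F), M = "the deadline has passed" (T), U = "the file exists" (F).

#1: Parsed as ~(W xor Q)

W xor Q = T xor F = T
~(W xor Q) = ~T = F
Thus #1 is false.

#2: Parsed as (G -> M) -> ((W nor Q) <-> ~U)

G -> M = F -> T = T
W nor Q = T nor F = F
~U = ~F = T
(W nor Q) <-> ~U = F <-> T = F
(G -> M) -> ((W nor Q) <-> ~U) = T -> F = F
So #2 is false.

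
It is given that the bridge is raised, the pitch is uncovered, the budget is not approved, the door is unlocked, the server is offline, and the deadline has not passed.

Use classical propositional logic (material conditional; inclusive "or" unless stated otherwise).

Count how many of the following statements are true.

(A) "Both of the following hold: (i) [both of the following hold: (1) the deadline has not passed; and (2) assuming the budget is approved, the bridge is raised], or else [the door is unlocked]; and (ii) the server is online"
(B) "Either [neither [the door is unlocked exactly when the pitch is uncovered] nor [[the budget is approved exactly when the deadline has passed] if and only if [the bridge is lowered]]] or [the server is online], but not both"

Let K = "the deadline has passed" (False), L = "the budget is approved" (False), G = "the bridge is raised" (True), N = "the door is locked" (False), M = "the server is online" (False), Q = "the pitch is covered" (False).

(A): In symbols: ((not K and (L -> G)) or not N) and M

not K = not False = True
L -> G = False -> True = True
not K and (L -> G) = True and True = True
not N = not False = True
(not K and (L -> G)) or not N = True or True = True
((not K and (L -> G)) or not N) and M = True and False = False
Thus (A) is false.

(B): In symbols: ((not N iff not Q) nor ((L iff K) iff not G)) xor M

not N = not False = True
not Q = not False = True
not N iff not Q = True iff True = True
L iff K = False iff False = True
not G = not True = False
(L iff K) iff not G = True iff False = False
(not N iff not Q) nor ((L iff K) iff not G) = True nor False = False
((not N iff not Q) nor ((L iff K) iff not G)) xor M = False xor False = False
Thus (B) is false.

Count: 0.

0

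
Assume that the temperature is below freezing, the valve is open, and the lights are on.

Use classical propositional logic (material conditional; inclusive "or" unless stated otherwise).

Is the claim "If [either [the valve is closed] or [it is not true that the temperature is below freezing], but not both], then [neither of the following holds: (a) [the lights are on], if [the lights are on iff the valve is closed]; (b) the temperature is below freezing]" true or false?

true

Let P = "the valve is open" (T), G = "the temperature is below freezing" (T), L = "the lights are on" (T).
Parsed as (¬P ⊕ ¬G) → (((L ↔ ¬P) → L) ↓ G)

¬P = ¬T = F
¬G = ¬T = F
¬P ⊕ ¬G = F ⊕ F = F
¬P = ¬T = F
L ↔ ¬P = T ↔ F = F
(L ↔ ¬P) → L = F → T = T
((L ↔ ¬P) → L) ↓ G = T ↓ T = F
(¬P ⊕ ¬G) → (((L ↔ ¬P) → L) ↓ G) = F → F = T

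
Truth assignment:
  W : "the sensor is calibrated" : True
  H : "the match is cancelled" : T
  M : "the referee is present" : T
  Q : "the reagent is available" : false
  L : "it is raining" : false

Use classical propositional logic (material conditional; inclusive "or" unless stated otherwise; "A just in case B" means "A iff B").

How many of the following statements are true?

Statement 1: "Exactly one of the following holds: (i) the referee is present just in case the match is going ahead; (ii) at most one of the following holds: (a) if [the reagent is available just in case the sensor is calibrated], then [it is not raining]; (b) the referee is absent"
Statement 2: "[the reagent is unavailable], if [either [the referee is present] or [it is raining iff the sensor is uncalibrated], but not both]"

Statement 1: Formalization: (M <-> ~H) xor (((Q <-> W) -> ~L) nand ~M)

~H = ~T = F
M <-> ~H = T <-> F = F
Q <-> W = F <-> T = F
~L = ~F = T
(Q <-> W) -> ~L = F -> T = T
~M = ~T = F
((Q <-> W) -> ~L) nand ~M = T nand F = T
(M <-> ~H) xor (((Q <-> W) -> ~L) nand ~M) = F xor T = T
So Statement 1 is true.

Statement 2: In symbols: (M xor (L <-> ~W)) -> ~Q

~W = ~T = F
L <-> ~W = F <-> F = T
M xor (L <-> ~W) = T xor T = F
~Q = ~F = T
(M xor (L <-> ~W)) -> ~Q = F -> T = T
Hence Statement 2 is true.

Count: 2.

2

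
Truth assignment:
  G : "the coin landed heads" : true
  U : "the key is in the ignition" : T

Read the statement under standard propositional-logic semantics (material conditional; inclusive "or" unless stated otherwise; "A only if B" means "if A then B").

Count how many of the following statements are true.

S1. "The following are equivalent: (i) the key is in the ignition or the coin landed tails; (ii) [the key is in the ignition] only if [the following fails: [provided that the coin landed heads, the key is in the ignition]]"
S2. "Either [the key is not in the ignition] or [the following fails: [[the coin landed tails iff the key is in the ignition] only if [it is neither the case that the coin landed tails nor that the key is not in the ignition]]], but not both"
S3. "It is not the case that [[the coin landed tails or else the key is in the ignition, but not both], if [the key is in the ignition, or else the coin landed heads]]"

S1: In symbols: (U ∨ ¬G) ↔ (U → ¬(G → U))

¬G = ¬T = F
U ∨ ¬G = T ∨ F = T
G → U = T → T = T
¬(G → U) = ¬T = F
U → ¬(G → U) = T → F = F
(U ∨ ¬G) ↔ (U → ¬(G → U)) = T ↔ F = F
Hence S1 is false.

S2: In symbols: ¬U ⊕ ¬((¬G ↔ U) → (¬G ↓ ¬U))

¬U = ¬T = F
¬G = ¬T = F
¬G ↔ U = F ↔ T = F
¬G = ¬T = F
¬U = ¬T = F
¬G ↓ ¬U = F ↓ F = T
(¬G ↔ U) → (¬G ↓ ¬U) = F → T = T
¬((¬G ↔ U) → (¬G ↓ ¬U)) = ¬T = F
¬U ⊕ ¬((¬G ↔ U) → (¬G ↓ ¬U)) = F ⊕ F = F
Thus S2 is false.

S3: In symbols: ¬((U ∨ G) → (¬G ⊕ U))

U ∨ G = T ∨ T = T
¬G = ¬T = F
¬G ⊕ U = F ⊕ T = T
(U ∨ G) → (¬G ⊕ U) = T → T = T
¬((U ∨ G) → (¬G ⊕ U)) = ¬T = F
Thus S3 is false.

0 of the 3 statements are true (none).

0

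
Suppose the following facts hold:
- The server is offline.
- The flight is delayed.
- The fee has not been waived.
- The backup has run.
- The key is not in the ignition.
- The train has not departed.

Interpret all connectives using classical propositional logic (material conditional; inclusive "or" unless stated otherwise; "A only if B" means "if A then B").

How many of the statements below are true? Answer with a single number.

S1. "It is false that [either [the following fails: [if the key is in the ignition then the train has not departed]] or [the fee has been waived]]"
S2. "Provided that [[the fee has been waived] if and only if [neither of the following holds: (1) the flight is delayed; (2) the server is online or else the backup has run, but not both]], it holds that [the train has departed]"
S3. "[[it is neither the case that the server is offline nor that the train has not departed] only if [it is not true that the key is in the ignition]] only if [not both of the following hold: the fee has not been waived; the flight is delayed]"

1

Let U = "the key is in the ignition" (F), V = "the train has departed" (F), R = "the fee has been waived" (F), Q = "the flight is delayed" (T), P = "the server is online" (F), S = "the backup has run" (T).

S1: Parsed as ¬(¬(U → ¬V) ∨ R)

¬V = ¬F = T
U → ¬V = F → T = T
¬(U → ¬V) = ¬T = F
¬(U → ¬V) ∨ R = F ∨ F = F
¬(¬(U → ¬V) ∨ R) = ¬F = T
Hence S1 is true.

S2: Parsed as (R ↔ (Q ↓ (P ⊕ S))) → V

P ⊕ S = F ⊕ T = T
Q ↓ (P ⊕ S) = T ↓ T = F
R ↔ (Q ↓ (P ⊕ S)) = F ↔ F = T
(R ↔ (Q ↓ (P ⊕ S))) → V = T → F = F
Thus S2 is false.

S3: Parsed as ((¬P ↓ ¬V) → ¬U) → (¬R ↑ Q)

¬P = ¬F = T
¬V = ¬F = T
¬P ↓ ¬V = T ↓ T = F
¬U = ¬F = T
(¬P ↓ ¬V) → ¬U = F → T = T
¬R = ¬F = T
¬R ↑ Q = T ↑ T = F
((¬P ↓ ¬V) → ¬U) → (¬R ↑ Q) = T → F = F
Thus S3 is false.

1 of the 3 statements is true (S1).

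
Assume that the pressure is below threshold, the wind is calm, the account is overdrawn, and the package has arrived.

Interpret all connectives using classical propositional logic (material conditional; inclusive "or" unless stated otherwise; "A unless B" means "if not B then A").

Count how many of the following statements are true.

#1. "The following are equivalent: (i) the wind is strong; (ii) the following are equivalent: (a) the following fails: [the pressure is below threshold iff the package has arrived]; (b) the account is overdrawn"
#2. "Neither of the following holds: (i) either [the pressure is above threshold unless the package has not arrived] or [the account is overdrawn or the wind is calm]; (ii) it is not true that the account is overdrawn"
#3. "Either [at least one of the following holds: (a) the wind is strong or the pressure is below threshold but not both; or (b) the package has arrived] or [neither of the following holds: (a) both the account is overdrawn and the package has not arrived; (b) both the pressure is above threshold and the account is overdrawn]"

2

Let H = "the wind is strong" (False), R = "the pressure is above threshold" (False), L = "the package has arrived" (True), V = "the account is overdrawn" (True).

#1: Parsed as H iff (not (not R iff L) iff V)

not R = not False = True
not R iff L = True iff True = True
not (not R iff L) = not True = False
not (not R iff L) iff V = False iff True = False
H iff (not (not R iff L) iff V) = False iff False = True
Hence #1 is true.

#2: Parsed as ((R or not L) or (V or not H)) nor not V

not L = not True = False
R or not L = False or False = False
not H = not False = True
V or not H = True or True = True
(R or not L) or (V or not H) = False or True = True
not V = not True = False
((R or not L) or (V or not H)) nor not V = True nor False = False
Thus #2 is false.

#3: Formalization: ((H xor not R) or L) or ((V and not L) nor (R and V))

not R = not False = True
H xor not R = False xor True = True
(H xor not R) or L = True or True = True
not L = not True = False
V and not L = True and False = False
R and V = False and True = False
(V and not L) nor (R and V) = False nor False = True
((H xor not R) or L) or ((V and not L) nor (R and V)) = True or True = True
Thus #3 is true.

2 of the 3 statements are true (#1, #3).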